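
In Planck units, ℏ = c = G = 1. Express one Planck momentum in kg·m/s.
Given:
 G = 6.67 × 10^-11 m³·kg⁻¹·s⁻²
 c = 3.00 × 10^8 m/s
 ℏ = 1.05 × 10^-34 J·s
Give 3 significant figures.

6.52 kg·m/s

The unique combination of the constants set to 1 with dimensions of momentum is p_P = √(ℏc³/G).
  = √(42.5)
  = 6.52 kg·m/s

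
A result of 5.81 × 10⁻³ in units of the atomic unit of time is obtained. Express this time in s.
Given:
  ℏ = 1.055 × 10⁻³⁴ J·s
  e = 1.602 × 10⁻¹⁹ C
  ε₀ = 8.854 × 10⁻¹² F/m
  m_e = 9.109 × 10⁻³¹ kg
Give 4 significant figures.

One atomic unit of time: τ_au = (4πε₀)²ℏ³/(m_e e⁴) = 2.423 × 10⁻¹⁷ s.
5.81 × 10⁻³ × 2.423 × 10⁻¹⁷ s = 1.408 × 10⁻¹⁹ s

1.408 × 10⁻¹⁹ s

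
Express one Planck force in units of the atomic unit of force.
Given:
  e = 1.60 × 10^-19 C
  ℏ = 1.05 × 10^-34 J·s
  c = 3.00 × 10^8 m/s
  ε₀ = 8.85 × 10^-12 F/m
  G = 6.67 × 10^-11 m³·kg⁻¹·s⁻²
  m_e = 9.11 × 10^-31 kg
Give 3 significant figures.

Planck force: F_P = c⁴/G = 1.21 × 10^44 N
atomic unit of force: F_au = E_h/a₀ = m_e²e⁶/((4πε₀)³ℏ⁴) = 8.33 × 10^-8 N
ratio = 1.21 × 10^44 / 8.33 × 10^-8 = 1.46 × 10^51

1.46 × 10^51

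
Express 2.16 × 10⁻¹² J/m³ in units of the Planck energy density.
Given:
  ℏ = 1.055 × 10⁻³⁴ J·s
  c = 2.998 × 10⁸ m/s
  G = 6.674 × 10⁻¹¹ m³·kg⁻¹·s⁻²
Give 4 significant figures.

4.663 × 10⁻¹²⁶

Planck energy density: u_P = c⁷/(ℏG²) = 4.632 × 10¹¹³ J/m³.
2.16 × 10⁻¹² / 4.632 × 10¹¹³ = 4.663 × 10⁻¹²⁶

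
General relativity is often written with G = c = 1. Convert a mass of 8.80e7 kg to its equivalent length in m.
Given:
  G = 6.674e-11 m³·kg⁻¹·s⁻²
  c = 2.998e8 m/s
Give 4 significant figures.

6.534e-20 m

In G = c = 1 units mass has dimensions of length; the conversion factor is G/c².
8.80e7 kg × (G/c²) = 6.534e-20 m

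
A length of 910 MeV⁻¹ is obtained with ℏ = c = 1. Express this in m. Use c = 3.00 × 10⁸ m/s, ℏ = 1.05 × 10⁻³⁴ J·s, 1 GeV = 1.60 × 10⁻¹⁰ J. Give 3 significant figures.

1.79 × 10⁻¹⁰ m

A length is [E]⁻¹ in ℏ=c=1; restore one factor of ℏc.
1 GeV⁻¹ → ℏc × (1 GeV in J)⁻¹ = 1.97 × 10⁻¹⁶ m.
Convert the energy scale: 910 MeV⁻¹ = 9.10 × 10⁵ GeV⁻¹.
Result: 9.10 × 10⁵ × 1.97 × 10⁻¹⁶ = 1.79 × 10⁻¹⁰ m.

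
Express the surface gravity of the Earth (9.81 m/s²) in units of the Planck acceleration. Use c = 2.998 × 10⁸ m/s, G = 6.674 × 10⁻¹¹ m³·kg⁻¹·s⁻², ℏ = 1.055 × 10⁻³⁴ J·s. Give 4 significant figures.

Planck acceleration: a_P = √(c⁷/(ℏG)) = 5.560 × 10⁵¹ m/s².
9.81 / 5.560 × 10⁵¹ = 1.764 × 10⁻⁵¹

1.764 × 10⁻⁵¹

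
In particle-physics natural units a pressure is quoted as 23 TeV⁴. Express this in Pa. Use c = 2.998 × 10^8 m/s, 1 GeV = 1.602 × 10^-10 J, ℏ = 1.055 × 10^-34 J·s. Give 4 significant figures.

Pressure is [E]/[L]³ = [E]⁴/(ℏc)³.
1 GeV⁴ → 1/(ℏc)³ × (1 GeV in J)⁴ = 2.082 × 10^37 Pa.
Convert the energy scale: 23 TeV⁴ = 2.30 × 10^13 GeV⁴.
Result: 2.30 × 10^13 × 2.082 × 10^37 = 4.788 × 10^50 Pa.

4.788 × 10^50 Pa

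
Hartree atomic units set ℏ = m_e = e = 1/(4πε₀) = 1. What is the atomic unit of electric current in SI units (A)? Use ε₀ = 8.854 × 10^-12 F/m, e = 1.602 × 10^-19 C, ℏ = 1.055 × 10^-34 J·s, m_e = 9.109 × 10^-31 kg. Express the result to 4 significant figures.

6.612 × 10^-3 A

Dimensional analysis gives I_au = e E_h/ℏ = m_e e⁵/((4πε₀)²ℏ³).
E_h = 4.354 × 10^-18 J
e·E_h/ℏ = 6.612 × 10^-3 A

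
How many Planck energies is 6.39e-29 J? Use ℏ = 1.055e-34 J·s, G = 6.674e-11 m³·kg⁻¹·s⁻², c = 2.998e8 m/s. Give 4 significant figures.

Planck energy: E_P = √(ℏc⁵/G) = 1.957e9 J.
6.39e-29 / 1.957e9 = 3.266e-38

3.266e-38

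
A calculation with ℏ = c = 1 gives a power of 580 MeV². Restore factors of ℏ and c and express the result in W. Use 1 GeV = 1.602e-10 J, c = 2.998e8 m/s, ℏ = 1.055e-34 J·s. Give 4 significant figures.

Power is [E]/[T] = [E]²/ℏ.
1 GeV² → 1/ℏ × (1 GeV in J)² = 2.433e14 W.
Convert the energy scale: 580 MeV² = 5.80e-4 GeV².
Result: 5.80e-4 × 2.433e14 = 1.411e11 W.

1.411e11 W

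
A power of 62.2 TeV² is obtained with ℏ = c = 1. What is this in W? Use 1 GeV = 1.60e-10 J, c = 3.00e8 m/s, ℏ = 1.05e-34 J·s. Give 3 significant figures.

1.52e22 W

Power is [E]/[T] = [E]²/ℏ.
1 GeV² → 1/ℏ × (1 GeV in J)² = 2.44e14 W.
Convert the energy scale: 62.2 TeV² = 6.22e7 GeV².
Result: 6.22e7 × 2.44e14 = 1.52e22 W.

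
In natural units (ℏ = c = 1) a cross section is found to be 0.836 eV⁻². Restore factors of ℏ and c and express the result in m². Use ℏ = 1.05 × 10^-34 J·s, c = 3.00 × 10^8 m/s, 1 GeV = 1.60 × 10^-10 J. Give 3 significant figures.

Area is [L]² = [E]⁻²·(ℏc)²; restore (ℏc)².
1 GeV⁻² → (ℏc)² × (1 GeV in J)⁻² = 3.88 × 10^-32 m².
Convert the energy scale: 0.836 eV⁻² = 8.36 × 10^17 GeV⁻².
Result: 8.36 × 10^17 × 3.88 × 10^-32 = 3.24 × 10^-14 m².

3.24 × 10^-14 m²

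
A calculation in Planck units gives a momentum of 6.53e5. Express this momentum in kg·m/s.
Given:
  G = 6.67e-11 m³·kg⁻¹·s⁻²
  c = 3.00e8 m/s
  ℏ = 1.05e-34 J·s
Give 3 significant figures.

4.26e6 kg·m/s

One Planck momentum: p_P = √(ℏc³/G) = 6.52 kg·m/s.
6.53e5 × 6.52 kg·m/s = 4.26e6 kg·m/s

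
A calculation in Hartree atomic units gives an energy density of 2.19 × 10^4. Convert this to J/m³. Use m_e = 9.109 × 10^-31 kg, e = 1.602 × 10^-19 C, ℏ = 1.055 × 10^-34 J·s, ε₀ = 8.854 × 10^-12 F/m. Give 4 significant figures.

One atomic unit of energy density: u_au = E_h/a₀³ = m_e⁴e¹⁰/((4πε₀)⁵ℏ⁸) = 2.929 × 10^13 J/m³.
2.19 × 10^4 × 2.929 × 10^13 J/m³ = 6.415 × 10^17 J/m³

6.415 × 10^17 J/m³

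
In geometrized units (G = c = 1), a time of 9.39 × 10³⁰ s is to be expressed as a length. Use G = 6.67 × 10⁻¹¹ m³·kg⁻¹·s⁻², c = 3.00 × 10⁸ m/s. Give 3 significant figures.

2.82 × 10³⁹ m

Time → length via c.
9.39 × 10³⁰ s × (c) = 2.82 × 10³⁹ m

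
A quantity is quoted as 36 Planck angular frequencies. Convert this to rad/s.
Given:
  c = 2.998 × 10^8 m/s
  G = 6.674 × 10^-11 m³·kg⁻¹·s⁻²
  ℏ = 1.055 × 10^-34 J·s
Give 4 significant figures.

6.677 × 10^44 rad/s

One Planck angular frequency: ω_P = √(c⁵/(ℏG)) = 1.855 × 10^43 rad/s.
36 × 1.855 × 10^43 rad/s = 6.677 × 10^44 rad/s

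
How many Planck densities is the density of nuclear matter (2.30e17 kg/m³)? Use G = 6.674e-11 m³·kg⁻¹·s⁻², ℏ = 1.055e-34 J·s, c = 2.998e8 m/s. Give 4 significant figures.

4.463e-80

Planck density: ρ_P = c⁵/(ℏG²) = 5.154e96 kg/m³.
2.30e17 / 5.154e96 = 4.463e-80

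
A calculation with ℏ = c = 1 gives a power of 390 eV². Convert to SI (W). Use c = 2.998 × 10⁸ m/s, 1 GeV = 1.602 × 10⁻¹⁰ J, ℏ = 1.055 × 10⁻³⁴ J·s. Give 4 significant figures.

Power is [E]/[T] = [E]²/ℏ.
1 GeV² → 1/ℏ × (1 GeV in J)² = 2.433 × 10¹⁴ W.
Convert the energy scale: 390 eV² = 3.90 × 10⁻¹⁶ GeV².
Result: 3.90 × 10⁻¹⁶ × 2.433 × 10¹⁴ = 0.09487 W.

0.09487 W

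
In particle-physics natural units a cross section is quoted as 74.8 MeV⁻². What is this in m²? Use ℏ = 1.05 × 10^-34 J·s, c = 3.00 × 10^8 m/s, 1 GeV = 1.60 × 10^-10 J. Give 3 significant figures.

2.90 × 10^-24 m²

Area is [L]² = [E]⁻²·(ℏc)²; restore (ℏc)².
1 GeV⁻² → (ℏc)² × (1 GeV in J)⁻² = 3.88 × 10^-32 m².
Convert the energy scale: 74.8 MeV⁻² = 7.48 × 10^7 GeV⁻².
Result: 7.48 × 10^7 × 3.88 × 10^-32 = 2.90 × 10^-24 m².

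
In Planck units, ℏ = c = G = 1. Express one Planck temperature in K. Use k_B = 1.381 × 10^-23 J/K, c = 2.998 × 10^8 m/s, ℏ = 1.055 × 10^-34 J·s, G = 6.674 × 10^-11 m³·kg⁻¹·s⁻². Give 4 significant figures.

1.417 × 10^32 K

Dimensional analysis gives T_P = √(ℏc⁵/G) / k_B.
  = √(3.828 × 10^18) × 7.241 × 10^22
  = 1.417 × 10^32 K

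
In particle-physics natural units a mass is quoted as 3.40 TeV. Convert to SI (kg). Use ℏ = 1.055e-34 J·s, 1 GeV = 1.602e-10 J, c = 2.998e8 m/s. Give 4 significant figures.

6.060e-24 kg

Mass is [E]/c²; divide by c².
1 GeV → 1/c² × (1 GeV in J) = 1.782e-27 kg.
Convert the energy scale: 3.40 TeV = 3.40e3 GeV.
Result: 3.40e3 × 1.782e-27 = 6.060e-24 kg.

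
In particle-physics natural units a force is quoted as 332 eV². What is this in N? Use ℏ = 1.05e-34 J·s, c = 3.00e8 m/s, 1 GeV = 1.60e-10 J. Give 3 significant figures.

Force is [E]/[L] = [E]²/(ℏc); restore (ℏc)⁻¹.
1 GeV² → 1/(ℏc) × (1 GeV in J)² = 8.13e5 N.
Convert the energy scale: 332 eV² = 3.32e-16 GeV².
Result: 3.32e-16 × 8.13e5 = 2.70e-10 N.

2.70e-10 N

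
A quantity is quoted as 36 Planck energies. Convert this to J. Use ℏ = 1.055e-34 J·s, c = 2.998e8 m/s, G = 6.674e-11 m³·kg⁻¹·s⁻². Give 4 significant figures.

One Planck energy: E_P = √(ℏc⁵/G) = 1.957e9 J.
36 × 1.957e9 J = 7.044e10 J

7.044e10 J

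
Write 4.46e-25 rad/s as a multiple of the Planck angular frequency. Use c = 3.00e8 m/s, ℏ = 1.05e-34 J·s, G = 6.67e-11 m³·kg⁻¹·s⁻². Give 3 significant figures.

2.39e-68

Planck angular frequency: ω_P = √(c⁵/(ℏG)) = 1.86e43 rad/s.
4.46e-25 / 1.86e43 = 2.39e-68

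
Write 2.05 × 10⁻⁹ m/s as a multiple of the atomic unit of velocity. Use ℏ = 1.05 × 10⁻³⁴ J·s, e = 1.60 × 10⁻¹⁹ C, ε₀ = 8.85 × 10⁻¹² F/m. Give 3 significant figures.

atomic unit of velocity: v_au = e²/(4πε₀ℏ) = 2.19 × 10⁶ m/s.
2.05 × 10⁻⁹ / 2.19 × 10⁶ = 9.35 × 10⁻¹⁶

9.35 × 10⁻¹⁶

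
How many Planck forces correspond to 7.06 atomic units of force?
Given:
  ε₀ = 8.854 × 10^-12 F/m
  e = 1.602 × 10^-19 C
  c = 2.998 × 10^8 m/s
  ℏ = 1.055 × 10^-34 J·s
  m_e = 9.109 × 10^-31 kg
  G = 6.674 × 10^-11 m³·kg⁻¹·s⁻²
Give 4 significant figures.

atomic unit of force: F_au = E_h/a₀ = m_e²e⁶/((4πε₀)³ℏ⁴) = 8.220 × 10^-8 N
Planck force: F_P = c⁴/G = 1.210 × 10^44 N
7.06 × 8.220 × 10^-8 / 1.210 × 10^44 = 4.794 × 10^-51

4.794 × 10^-51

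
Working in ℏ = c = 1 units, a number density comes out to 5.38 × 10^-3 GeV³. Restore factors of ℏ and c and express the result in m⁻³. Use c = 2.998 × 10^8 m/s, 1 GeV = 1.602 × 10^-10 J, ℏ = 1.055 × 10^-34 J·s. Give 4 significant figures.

6.991 × 10^44 m⁻³

Number density is [L]⁻³ = [E]³/(ℏc)³.
1 GeV³ → 1/(ℏc)³ × (1 GeV in J)³ = 1.299 × 10^47 m⁻³.
Result: 5.38 × 10^-3 × 1.299 × 10^47 = 6.991 × 10^44 m⁻³.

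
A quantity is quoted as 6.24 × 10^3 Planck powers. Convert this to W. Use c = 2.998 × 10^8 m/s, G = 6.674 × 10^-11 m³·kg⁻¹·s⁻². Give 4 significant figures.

One Planck power: P_P = c⁵/G = 3.629 × 10^52 W.
6.24 × 10^3 × 3.629 × 10^52 W = 2.264 × 10^56 W

2.264 × 10^56 W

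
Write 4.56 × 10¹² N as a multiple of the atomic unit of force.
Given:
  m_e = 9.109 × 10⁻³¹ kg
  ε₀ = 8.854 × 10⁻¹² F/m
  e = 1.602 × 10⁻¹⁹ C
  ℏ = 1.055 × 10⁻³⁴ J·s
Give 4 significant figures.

atomic unit of force: F_au = E_h/a₀ = m_e²e⁶/((4πε₀)³ℏ⁴) = 8.220 × 10⁻⁸ N.
4.56 × 10¹² / 8.220 × 10⁻⁸ = 5.548 × 10¹⁹

5.548 × 10¹⁹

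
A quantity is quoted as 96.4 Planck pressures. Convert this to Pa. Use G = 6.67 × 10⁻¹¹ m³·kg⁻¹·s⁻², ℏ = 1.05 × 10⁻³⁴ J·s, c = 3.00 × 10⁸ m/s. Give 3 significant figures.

4.51 × 10¹¹⁵ Pa

One Planck pressure: p_P = c⁷/(ℏG²) = 4.68 × 10¹¹³ Pa.
96.4 × 4.68 × 10¹¹³ Pa = 4.51 × 10¹¹⁵ Pa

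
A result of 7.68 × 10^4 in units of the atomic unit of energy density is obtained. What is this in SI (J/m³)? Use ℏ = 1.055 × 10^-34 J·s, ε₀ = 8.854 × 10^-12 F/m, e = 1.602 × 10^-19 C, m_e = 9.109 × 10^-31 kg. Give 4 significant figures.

One atomic unit of energy density: u_au = E_h/a₀³ = m_e⁴e¹⁰/((4πε₀)⁵ℏ⁸) = 2.929 × 10^13 J/m³.
7.68 × 10^4 × 2.929 × 10^13 J/m³ = 2.250 × 10^18 J/m³

2.250 × 10^18 J/m³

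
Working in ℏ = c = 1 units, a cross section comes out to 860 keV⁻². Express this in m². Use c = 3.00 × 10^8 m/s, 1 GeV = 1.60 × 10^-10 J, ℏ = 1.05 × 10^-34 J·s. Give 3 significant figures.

3.33 × 10^-17 m²

Area is [L]² = [E]⁻²·(ℏc)²; restore (ℏc)².
1 GeV⁻² → (ℏc)² × (1 GeV in J)⁻² = 3.88 × 10^-32 m².
Convert the energy scale: 860 keV⁻² = 8.60 × 10^14 GeV⁻².
Result: 8.60 × 10^14 × 3.88 × 10^-32 = 3.33 × 10^-17 m².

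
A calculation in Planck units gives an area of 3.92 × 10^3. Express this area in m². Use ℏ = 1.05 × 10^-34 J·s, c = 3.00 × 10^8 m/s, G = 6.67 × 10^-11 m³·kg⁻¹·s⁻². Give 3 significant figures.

One Planck area: A_P = ℏG/c³ = 2.59 × 10^-70 m².
3.92 × 10^3 × 2.59 × 10^-70 m² = 1.02 × 10^-66 m²

1.02 × 10^-66 m²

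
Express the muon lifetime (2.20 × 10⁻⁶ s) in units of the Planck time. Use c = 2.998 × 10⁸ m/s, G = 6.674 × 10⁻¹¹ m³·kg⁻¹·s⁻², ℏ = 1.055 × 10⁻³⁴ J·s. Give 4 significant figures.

4.080 × 10³⁷

Planck time: t_P = √(ℏG/c⁵) = 5.392 × 10⁻⁴⁴ s.
2.20 × 10⁻⁶ / 5.392 × 10⁻⁴⁴ = 4.080 × 10³⁷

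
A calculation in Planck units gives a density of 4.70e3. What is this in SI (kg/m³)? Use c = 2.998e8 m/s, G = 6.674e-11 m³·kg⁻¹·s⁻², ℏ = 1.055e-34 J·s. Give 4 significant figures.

2.422e100 kg/m³

One Planck density: ρ_P = c⁵/(ℏG²) = 5.154e96 kg/m³.
4.70e3 × 5.154e96 kg/m³ = 2.422e100 kg/m³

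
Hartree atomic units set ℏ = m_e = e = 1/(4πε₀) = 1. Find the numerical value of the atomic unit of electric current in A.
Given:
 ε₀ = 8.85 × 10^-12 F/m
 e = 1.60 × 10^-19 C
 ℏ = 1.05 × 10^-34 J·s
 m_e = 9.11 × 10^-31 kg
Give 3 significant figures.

From ℏ = m_e = e = 1/(4πε₀) = 1 the current scale is I_au = e E_h/ℏ = m_e e⁵/((4πε₀)²ℏ³).
E_h = 4.38 × 10^-18 J
e·E_h/ℏ = 6.67 × 10^-3 A

6.67 × 10^-3 A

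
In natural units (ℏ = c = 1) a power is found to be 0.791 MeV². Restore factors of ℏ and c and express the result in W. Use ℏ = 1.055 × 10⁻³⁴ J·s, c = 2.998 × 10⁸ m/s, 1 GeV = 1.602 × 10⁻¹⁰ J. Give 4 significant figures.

Power is [E]/[T] = [E]²/ℏ.
1 GeV² → 1/ℏ × (1 GeV in J)² = 2.433 × 10¹⁴ W.
Convert the energy scale: 0.791 MeV² = 7.91 × 10⁻⁷ GeV².
Result: 7.91 × 10⁻⁷ × 2.433 × 10¹⁴ = 1.924 × 10⁸ W.

1.924 × 10⁸ W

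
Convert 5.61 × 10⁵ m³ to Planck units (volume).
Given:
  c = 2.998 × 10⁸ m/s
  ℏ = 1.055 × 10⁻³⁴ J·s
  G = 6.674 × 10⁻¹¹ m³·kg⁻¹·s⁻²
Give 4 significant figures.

1.328 × 10¹¹⁰

Planck volume: V_P = (ℏG/c³)^(3/2) = 4.224 × 10⁻¹⁰⁵ m³.
5.61 × 10⁵ / 4.224 × 10⁻¹⁰⁵ = 1.328 × 10¹¹⁰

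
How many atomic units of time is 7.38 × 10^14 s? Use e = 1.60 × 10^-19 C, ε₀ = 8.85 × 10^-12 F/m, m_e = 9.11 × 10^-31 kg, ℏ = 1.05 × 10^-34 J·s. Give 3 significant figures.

3.08 × 10^31

atomic unit of time: τ_au = (4πε₀)²ℏ³/(m_e e⁴) = 2.40 × 10^-17 s.
7.38 × 10^14 / 2.40 × 10^-17 = 3.08 × 10^31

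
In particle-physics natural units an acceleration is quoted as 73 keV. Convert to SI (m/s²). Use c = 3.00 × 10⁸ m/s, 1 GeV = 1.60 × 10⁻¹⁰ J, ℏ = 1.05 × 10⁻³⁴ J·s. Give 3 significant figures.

3.34 × 10²⁸ m/s²

Acceleration is [L]/[T]² = c·[E]/ℏ.
1 GeV → c/ℏ × (1 GeV in J) = 4.57 × 10³² m/s².
Convert the energy scale: 73 keV = 7.30 × 10⁻⁵ GeV.
Result: 7.30 × 10⁻⁵ × 4.57 × 10³² = 3.34 × 10²⁸ m/s².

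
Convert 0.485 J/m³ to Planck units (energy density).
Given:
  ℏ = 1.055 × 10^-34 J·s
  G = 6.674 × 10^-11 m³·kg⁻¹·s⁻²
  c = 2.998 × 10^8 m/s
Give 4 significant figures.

1.047 × 10^-114

Planck energy density: u_P = c⁷/(ℏG²) = 4.632 × 10^113 J/m³.
0.485 / 4.632 × 10^113 = 1.047 × 10^-114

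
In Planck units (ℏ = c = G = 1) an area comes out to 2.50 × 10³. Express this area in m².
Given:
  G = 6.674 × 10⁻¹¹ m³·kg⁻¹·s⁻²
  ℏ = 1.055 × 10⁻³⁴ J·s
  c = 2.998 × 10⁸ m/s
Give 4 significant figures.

6.533 × 10⁻⁶⁷ m²

One Planck area: A_P = ℏG/c³ = 2.613 × 10⁻⁷⁰ m².
2.50 × 10³ × 2.613 × 10⁻⁷⁰ m² = 6.533 × 10⁻⁶⁷ m²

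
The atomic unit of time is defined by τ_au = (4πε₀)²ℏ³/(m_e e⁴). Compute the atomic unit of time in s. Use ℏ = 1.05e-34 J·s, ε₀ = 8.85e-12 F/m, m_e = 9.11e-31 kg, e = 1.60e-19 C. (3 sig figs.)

2.40e-17 s

τ_au = (4πε₀)²ℏ³/(m_e e⁴)
E_h = 4.38e-18 J
ℏ/E_h = 2.40e-17 s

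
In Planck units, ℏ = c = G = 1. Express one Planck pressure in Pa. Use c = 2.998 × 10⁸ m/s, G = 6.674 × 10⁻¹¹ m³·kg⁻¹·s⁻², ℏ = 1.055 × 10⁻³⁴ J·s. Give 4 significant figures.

4.632 × 10¹¹³ Pa

From ℏ = c = G = 1 the pressure scale is p_P = c⁷/(ℏG²).
  = 2.177 × 10⁵⁹ / 4.699 × 10⁻⁵⁵
  = 4.632 × 10¹¹³ Pa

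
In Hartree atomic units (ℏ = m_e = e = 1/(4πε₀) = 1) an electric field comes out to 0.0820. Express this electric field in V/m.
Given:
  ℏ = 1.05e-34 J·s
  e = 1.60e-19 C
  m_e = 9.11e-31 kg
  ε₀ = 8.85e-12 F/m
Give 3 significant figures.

4.27e10 V/m

One atomic unit of electric field: E_au = E_h/(e a₀) = m_e²e⁵/((4πε₀)³ℏ⁴) = 5.20e11 V/m.
0.0820 × 5.20e11 V/m = 4.27e10 V/m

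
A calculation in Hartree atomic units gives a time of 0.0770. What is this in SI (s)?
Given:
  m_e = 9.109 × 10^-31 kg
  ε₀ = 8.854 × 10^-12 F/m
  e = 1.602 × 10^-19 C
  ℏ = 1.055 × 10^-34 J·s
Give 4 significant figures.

1.866 × 10^-18 s

One atomic unit of time: τ_au = (4πε₀)²ℏ³/(m_e e⁴) = 2.423 × 10^-17 s.
0.0770 × 2.423 × 10^-17 s = 1.866 × 10^-18 s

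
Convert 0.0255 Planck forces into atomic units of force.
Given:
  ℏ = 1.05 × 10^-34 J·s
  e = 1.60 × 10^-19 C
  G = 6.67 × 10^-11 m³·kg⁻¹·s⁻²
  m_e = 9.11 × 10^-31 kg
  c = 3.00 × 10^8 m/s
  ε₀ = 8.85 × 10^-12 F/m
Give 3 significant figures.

3.72 × 10^49

Planck force: F_P = c⁴/G = 1.21 × 10^44 N
atomic unit of force: F_au = E_h/a₀ = m_e²e⁶/((4πε₀)³ℏ⁴) = 8.33 × 10^-8 N
0.0255 × 1.21 × 10^44 / 8.33 × 10^-8 = 3.72 × 10^49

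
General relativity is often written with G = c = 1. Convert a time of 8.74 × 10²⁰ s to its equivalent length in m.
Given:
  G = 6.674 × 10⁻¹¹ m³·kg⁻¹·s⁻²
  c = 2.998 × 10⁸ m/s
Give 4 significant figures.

Time → length via c.
8.74 × 10²⁰ s × (c) = 2.620 × 10²⁹ m

2.620 × 10²⁹ m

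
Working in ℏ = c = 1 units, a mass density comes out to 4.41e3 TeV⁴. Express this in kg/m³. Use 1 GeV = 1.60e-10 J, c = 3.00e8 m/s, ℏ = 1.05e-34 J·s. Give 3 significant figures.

Mass density is [E]/(c²[L]³) = [E]⁴/(ℏ³c⁵).
1 GeV⁴ → 1/(ℏ³c⁵) × (1 GeV in J)⁴ = 2.33e20 kg/m³.
Convert the energy scale: 4.41e3 TeV⁴ = 4.41e15 GeV⁴.
Result: 4.41e15 × 2.33e20 = 1.03e36 kg/m³.

1.03e36 kg/m³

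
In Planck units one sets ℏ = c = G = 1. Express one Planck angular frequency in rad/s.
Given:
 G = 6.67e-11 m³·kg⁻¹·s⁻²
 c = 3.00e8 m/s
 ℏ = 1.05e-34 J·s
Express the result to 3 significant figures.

ω_P = √(c⁵/(ℏG))
  = √(3.47e86)
  = 1.86e43 rad/s

1.86e43 rad/s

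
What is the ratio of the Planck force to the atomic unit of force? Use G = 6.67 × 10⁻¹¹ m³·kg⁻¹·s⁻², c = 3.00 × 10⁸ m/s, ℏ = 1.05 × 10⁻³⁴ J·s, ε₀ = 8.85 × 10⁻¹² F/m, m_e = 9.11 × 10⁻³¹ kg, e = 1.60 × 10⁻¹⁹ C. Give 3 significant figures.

Planck force: F_P = c⁴/G = 1.21 × 10⁴⁴ N
atomic unit of force: F_au = E_h/a₀ = m_e²e⁶/((4πε₀)³ℏ⁴) = 8.33 × 10⁻⁸ N
ratio = 1.21 × 10⁴⁴ / 8.33 × 10⁻⁸ = 1.46 × 10⁵¹

1.46 × 10⁵¹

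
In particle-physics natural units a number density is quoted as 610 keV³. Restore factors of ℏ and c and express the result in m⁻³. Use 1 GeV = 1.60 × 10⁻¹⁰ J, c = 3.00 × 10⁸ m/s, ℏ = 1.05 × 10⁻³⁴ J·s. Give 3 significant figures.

7.99 × 10³¹ m⁻³

Number density is [L]⁻³ = [E]³/(ℏc)³.
1 GeV³ → 1/(ℏc)³ × (1 GeV in J)³ = 1.31 × 10⁴⁷ m⁻³.
Convert the energy scale: 610 keV³ = 6.10 × 10⁻¹⁶ GeV³.
Result: 6.10 × 10⁻¹⁶ × 1.31 × 10⁴⁷ = 7.99 × 10³¹ m⁻³.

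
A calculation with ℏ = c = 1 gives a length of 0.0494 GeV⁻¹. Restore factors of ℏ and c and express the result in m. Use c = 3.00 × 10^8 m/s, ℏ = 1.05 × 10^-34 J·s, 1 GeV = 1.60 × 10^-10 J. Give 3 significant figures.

9.73 × 10^-18 m

A length is [E]⁻¹ in ℏ=c=1; restore one factor of ℏc.
1 GeV⁻¹ → ℏc × (1 GeV in J)⁻¹ = 1.97 × 10^-16 m.
Result: 0.0494 × 1.97 × 10^-16 = 9.73 × 10^-18 m.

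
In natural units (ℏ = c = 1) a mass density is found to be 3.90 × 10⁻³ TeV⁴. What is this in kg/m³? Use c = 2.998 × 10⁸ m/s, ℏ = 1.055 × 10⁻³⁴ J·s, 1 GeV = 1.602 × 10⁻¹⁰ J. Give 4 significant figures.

9.032 × 10²⁹ kg/m³

Mass density is [E]/(c²[L]³) = [E]⁴/(ℏ³c⁵).
1 GeV⁴ → 1/(ℏ³c⁵) × (1 GeV in J)⁴ = 2.316 × 10²⁰ kg/m³.
Convert the energy scale: 3.90 × 10⁻³ TeV⁴ = 3.90 × 10⁹ GeV⁴.
Result: 3.90 × 10⁹ × 2.316 × 10²⁰ = 9.032 × 10²⁹ kg/m³.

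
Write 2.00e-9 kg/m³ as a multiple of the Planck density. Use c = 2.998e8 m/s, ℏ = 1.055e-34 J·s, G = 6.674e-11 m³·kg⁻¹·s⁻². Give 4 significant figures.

Planck density: ρ_P = c⁵/(ℏG²) = 5.154e96 kg/m³.
2.00e-9 / 5.154e96 = 3.881e-106

3.881e-106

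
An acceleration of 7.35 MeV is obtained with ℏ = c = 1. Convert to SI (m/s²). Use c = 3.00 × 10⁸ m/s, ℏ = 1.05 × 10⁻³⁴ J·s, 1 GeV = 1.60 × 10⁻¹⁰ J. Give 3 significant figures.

3.36 × 10³⁰ m/s²

Acceleration is [L]/[T]² = c·[E]/ℏ.
1 GeV → c/ℏ × (1 GeV in J) = 4.57 × 10³² m/s².
Convert the energy scale: 7.35 MeV = 7.35 × 10⁻³ GeV.
Result: 7.35 × 10⁻³ × 4.57 × 10³² = 3.36 × 10³⁰ m/s².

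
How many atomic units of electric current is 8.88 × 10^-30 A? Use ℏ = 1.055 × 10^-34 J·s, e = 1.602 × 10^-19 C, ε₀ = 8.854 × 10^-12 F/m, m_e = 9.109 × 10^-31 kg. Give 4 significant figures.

atomic unit of electric current: I_au = e E_h/ℏ = m_e e⁵/((4πε₀)²ℏ³) = 6.612 × 10^-3 A.
8.88 × 10^-30 / 6.612 × 10^-3 = 1.343 × 10^-27

1.343 × 10^-27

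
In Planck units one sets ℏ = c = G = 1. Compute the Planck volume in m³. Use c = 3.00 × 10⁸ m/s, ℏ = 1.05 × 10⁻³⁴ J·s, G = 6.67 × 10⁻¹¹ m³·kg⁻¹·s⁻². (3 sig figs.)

V_P = (ℏG/c³)^(3/2)
  = √(1.75 × 10⁻²⁰⁹)
  = 4.18 × 10⁻¹⁰⁵ m³

4.18 × 10⁻¹⁰⁵ m³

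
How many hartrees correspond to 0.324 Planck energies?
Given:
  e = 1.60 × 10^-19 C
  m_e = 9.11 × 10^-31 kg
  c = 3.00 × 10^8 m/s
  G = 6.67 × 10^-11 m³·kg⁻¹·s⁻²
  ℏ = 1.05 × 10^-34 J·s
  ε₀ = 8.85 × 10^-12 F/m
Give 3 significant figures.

1.45 × 10^26

Planck energy: E_P = √(ℏc⁵/G) = 1.96 × 10^9 J
hartree: E_h = m_e e⁴/(4πε₀ℏ)² = 4.38 × 10^-18 J
0.324 × 1.96 × 10^9 / 4.38 × 10^-18 = 1.45 × 10^26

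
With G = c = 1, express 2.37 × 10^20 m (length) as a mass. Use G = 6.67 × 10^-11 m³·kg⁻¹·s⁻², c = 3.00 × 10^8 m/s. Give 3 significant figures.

Length → mass via c²/G.
2.37 × 10^20 m × (c²/G) = 3.20 × 10^47 kg

3.20 × 10^47 kg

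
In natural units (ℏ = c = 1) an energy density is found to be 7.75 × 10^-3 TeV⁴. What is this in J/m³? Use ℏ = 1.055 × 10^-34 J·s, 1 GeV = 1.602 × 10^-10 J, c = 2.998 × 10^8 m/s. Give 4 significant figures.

1.613 × 10^47 J/m³

[E]/[L]³ = [E]⁴/(ℏc)³; restore (ℏc)⁻³.
1 GeV⁴ → 1/(ℏc)³ × (1 GeV in J)⁴ = 2.082 × 10^37 J/m³.
Convert the energy scale: 7.75 × 10^-3 TeV⁴ = 7.75 × 10^9 GeV⁴.
Result: 7.75 × 10^9 × 2.082 × 10^37 = 1.613 × 10^47 J/m³.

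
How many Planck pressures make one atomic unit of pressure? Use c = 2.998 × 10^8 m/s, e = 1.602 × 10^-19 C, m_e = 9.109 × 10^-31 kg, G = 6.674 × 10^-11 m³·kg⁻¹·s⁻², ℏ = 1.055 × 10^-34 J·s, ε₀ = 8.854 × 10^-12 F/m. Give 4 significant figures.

atomic unit of pressure: P_au = E_h/a₀³ = m_e⁴e¹⁰/((4πε₀)⁵ℏ⁸) = 2.929 × 10^13 Pa
Planck pressure: p_P = c⁷/(ℏG²) = 4.632 × 10^113 Pa
ratio = 2.929 × 10^13 / 4.632 × 10^113 = 6.323 × 10^-101

6.323 × 10^-101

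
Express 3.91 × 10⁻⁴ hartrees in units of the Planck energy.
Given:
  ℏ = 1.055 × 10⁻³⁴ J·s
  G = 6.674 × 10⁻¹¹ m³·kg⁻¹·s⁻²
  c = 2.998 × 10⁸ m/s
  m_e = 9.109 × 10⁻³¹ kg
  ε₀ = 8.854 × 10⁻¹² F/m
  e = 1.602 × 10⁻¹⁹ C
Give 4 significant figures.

hartree: E_h = m_e e⁴/(4πε₀ℏ)² = 4.354 × 10⁻¹⁸ J
Planck energy: E_P = √(ℏc⁵/G) = 1.957 × 10⁹ J
3.91 × 10⁻⁴ × 4.354 × 10⁻¹⁸ / 1.957 × 10⁹ = 8.701 × 10⁻³¹

8.701 × 10⁻³¹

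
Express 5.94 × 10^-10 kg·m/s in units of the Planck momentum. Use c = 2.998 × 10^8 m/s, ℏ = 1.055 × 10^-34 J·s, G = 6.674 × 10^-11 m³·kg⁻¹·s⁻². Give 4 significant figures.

Planck momentum: p_P = √(ℏc³/G) = 6.527 kg·m/s.
5.94 × 10^-10 / 6.527 = 9.101 × 10^-11

9.101 × 10^-11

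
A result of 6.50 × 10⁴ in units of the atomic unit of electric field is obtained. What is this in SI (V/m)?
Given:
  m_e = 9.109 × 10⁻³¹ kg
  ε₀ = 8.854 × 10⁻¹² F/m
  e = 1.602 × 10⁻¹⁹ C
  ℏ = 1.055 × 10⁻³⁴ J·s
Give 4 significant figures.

3.335 × 10¹⁶ V/m

One atomic unit of electric field: E_au = E_h/(e a₀) = m_e²e⁵/((4πε₀)³ℏ⁴) = 5.131 × 10¹¹ V/m.
6.50 × 10⁴ × 5.131 × 10¹¹ V/m = 3.335 × 10¹⁶ V/m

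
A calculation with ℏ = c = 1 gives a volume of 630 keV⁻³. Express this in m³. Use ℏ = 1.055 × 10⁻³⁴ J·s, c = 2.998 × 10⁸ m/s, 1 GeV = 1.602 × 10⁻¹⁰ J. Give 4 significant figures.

Volume is [L]³ = [E]⁻³·(ℏc)³.
1 GeV⁻³ → (ℏc)³ × (1 GeV in J)⁻³ = 7.696 × 10⁻⁴⁸ m³.
Convert the energy scale: 630 keV⁻³ = 6.30 × 10²⁰ GeV⁻³.
Result: 6.30 × 10²⁰ × 7.696 × 10⁻⁴⁸ = 4.848 × 10⁻²⁷ m³.

4.848 × 10⁻²⁷ m³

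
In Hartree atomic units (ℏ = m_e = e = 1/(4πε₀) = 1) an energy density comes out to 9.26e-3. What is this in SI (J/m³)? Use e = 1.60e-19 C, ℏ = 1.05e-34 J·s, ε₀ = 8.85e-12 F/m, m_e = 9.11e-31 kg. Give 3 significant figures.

2.79e11 J/m³

One atomic unit of energy density: u_au = E_h/a₀³ = m_e⁴e¹⁰/((4πε₀)⁵ℏ⁸) = 3.01e13 J/m³.
9.26e-3 × 3.01e13 J/m³ = 2.79e11 J/m³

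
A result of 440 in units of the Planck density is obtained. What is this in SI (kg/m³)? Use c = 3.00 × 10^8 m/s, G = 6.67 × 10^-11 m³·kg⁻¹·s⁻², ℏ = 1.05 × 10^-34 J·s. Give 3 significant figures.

One Planck density: ρ_P = c⁵/(ℏG²) = 5.20 × 10^96 kg/m³.
440 × 5.20 × 10^96 kg/m³ = 2.29 × 10^99 kg/m³

2.29 × 10^99 kg/m³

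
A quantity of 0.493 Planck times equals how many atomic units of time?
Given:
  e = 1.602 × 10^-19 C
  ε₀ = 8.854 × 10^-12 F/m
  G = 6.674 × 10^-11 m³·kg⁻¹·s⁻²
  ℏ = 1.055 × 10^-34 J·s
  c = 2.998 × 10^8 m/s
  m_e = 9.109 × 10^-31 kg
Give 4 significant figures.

1.097 × 10^-27

Planck time: t_P = √(ℏG/c⁵) = 5.392 × 10^-44 s
atomic unit of time: τ_au = (4πε₀)²ℏ³/(m_e e⁴) = 2.423 × 10^-17 s
0.493 × 5.392 × 10^-44 / 2.423 × 10^-17 = 1.097 × 10^-27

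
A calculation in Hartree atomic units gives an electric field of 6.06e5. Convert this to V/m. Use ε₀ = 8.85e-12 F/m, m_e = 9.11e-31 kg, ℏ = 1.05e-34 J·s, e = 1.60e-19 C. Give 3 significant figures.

One atomic unit of electric field: E_au = E_h/(e a₀) = m_e²e⁵/((4πε₀)³ℏ⁴) = 5.20e11 V/m.
6.06e5 × 5.20e11 V/m = 3.15e17 V/m

3.15e17 V/m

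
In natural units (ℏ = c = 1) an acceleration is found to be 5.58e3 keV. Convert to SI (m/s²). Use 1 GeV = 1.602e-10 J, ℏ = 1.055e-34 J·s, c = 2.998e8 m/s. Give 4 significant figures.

2.540e30 m/s²

Acceleration is [L]/[T]² = c·[E]/ℏ.
1 GeV → c/ℏ × (1 GeV in J) = 4.552e32 m/s².
Convert the energy scale: 5.58e3 keV = 5.58e-3 GeV.
Result: 5.58e-3 × 4.552e32 = 2.540e30 m/s².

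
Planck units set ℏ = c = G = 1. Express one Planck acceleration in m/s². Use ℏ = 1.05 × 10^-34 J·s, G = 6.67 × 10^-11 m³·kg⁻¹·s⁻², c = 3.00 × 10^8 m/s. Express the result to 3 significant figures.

5.59 × 10^51 m/s²

From ℏ = c = G = 1 the acceleration scale is a_P = √(c⁷/(ℏG)).
  = √(3.12 × 10^103)
  = 5.59 × 10^51 m/s²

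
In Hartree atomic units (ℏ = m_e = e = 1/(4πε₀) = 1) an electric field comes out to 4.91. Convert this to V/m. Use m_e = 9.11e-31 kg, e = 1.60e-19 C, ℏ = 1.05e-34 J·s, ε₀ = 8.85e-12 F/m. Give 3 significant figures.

2.56e12 V/m

One atomic unit of electric field: E_au = E_h/(e a₀) = m_e²e⁵/((4πε₀)³ℏ⁴) = 5.20e11 V/m.
4.91 × 5.20e11 V/m = 2.56e12 V/m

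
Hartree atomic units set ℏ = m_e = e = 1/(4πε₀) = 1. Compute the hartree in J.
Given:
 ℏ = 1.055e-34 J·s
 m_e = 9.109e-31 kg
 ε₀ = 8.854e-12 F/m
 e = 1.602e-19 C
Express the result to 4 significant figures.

4.354e-18 J

From ℏ = m_e = e = 1/(4πε₀) = 1 the energy scale is E_h = m_e e⁴/(4πε₀ℏ)².
  = 6.000e-106 / 1.378e-88
  = 4.354e-18 J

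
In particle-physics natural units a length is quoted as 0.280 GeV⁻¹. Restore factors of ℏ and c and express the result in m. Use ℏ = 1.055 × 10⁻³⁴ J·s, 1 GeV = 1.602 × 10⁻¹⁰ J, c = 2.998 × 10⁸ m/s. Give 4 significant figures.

A length is [E]⁻¹ in ℏ=c=1; restore one factor of ℏc.
1 GeV⁻¹ → ℏc × (1 GeV in J)⁻¹ = 1.974 × 10⁻¹⁶ m.
Result: 0.280 × 1.974 × 10⁻¹⁶ = 5.528 × 10⁻¹⁷ m.

5.528 × 10⁻¹⁷ m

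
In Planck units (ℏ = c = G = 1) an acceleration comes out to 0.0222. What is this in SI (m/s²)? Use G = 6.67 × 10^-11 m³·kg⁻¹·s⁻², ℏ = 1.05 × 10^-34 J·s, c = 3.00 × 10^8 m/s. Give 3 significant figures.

One Planck acceleration: a_P = √(c⁷/(ℏG)) = 5.59 × 10^51 m/s².
0.0222 × 5.59 × 10^51 m/s² = 1.24 × 10^50 m/s²

1.24 × 10^50 m/s²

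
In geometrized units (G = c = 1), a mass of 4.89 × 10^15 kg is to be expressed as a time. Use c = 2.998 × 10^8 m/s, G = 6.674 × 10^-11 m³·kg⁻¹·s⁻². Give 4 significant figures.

1.211 × 10^-20 s

Mass → time via G/c³.
4.89 × 10^15 kg × (G/c³) = 1.211 × 10^-20 s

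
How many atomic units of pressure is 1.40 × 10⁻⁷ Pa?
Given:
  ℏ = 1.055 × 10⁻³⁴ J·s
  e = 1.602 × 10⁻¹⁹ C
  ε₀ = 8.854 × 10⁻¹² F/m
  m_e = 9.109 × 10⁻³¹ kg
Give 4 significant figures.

atomic unit of pressure: P_au = E_h/a₀³ = m_e⁴e¹⁰/((4πε₀)⁵ℏ⁸) = 2.929 × 10¹³ Pa.
1.40 × 10⁻⁷ / 2.929 × 10¹³ = 4.780 × 10⁻²¹

4.780 × 10⁻²¹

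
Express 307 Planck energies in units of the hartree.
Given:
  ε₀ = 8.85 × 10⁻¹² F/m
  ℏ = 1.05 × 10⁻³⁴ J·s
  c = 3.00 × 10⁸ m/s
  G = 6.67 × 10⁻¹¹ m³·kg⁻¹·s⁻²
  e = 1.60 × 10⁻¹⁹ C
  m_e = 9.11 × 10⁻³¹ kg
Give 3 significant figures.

Planck energy: E_P = √(ℏc⁵/G) = 1.96 × 10⁹ J
hartree: E_h = m_e e⁴/(4πε₀ℏ)² = 4.38 × 10⁻¹⁸ J
307 × 1.96 × 10⁹ / 4.38 × 10⁻¹⁸ = 1.37 × 10²⁹

1.37 × 10²⁹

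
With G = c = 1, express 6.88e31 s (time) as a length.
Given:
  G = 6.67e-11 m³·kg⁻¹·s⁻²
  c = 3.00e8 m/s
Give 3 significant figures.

2.06e40 m

Time → length via c.
6.88e31 s × (c) = 2.06e40 m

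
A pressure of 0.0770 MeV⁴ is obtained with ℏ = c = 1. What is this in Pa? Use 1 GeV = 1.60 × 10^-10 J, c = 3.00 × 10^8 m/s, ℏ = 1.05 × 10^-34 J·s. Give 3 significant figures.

1.61 × 10^24 Pa

Pressure is [E]/[L]³ = [E]⁴/(ℏc)³.
1 GeV⁴ → 1/(ℏc)³ × (1 GeV in J)⁴ = 2.10 × 10^37 Pa.
Convert the energy scale: 0.0770 MeV⁴ = 7.70 × 10^-14 GeV⁴.
Result: 7.70 × 10^-14 × 2.10 × 10^37 = 1.61 × 10^24 Pa.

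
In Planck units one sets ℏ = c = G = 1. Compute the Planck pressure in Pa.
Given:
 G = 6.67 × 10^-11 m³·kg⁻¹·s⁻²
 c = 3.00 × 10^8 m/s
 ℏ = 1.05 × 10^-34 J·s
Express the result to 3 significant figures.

4.68 × 10^113 Pa

p_P = c⁷/(ℏG²)
  = 2.19 × 10^59 / 4.67 × 10^-55
  = 4.68 × 10^113 Pa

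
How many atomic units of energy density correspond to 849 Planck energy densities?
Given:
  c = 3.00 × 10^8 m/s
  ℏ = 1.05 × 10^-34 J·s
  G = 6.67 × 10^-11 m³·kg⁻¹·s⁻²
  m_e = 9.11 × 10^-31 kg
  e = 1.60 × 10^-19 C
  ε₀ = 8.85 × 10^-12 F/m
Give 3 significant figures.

1.32 × 10^103

Planck energy density: u_P = c⁷/(ℏG²) = 4.68 × 10^113 J/m³
atomic unit of energy density: u_au = E_h/a₀³ = m_e⁴e¹⁰/((4πε₀)⁵ℏ⁸) = 3.01 × 10^13 J/m³
849 × 4.68 × 10^113 / 3.01 × 10^13 = 1.32 × 10^103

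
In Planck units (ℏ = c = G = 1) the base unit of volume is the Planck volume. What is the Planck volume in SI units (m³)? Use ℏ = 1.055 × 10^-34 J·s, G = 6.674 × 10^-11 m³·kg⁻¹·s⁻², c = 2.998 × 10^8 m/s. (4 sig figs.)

4.224 × 10^-105 m³

V_P = (ℏG/c³)^(3/2)
  = √(1.784 × 10^-209)
  = 4.224 × 10^-105 m³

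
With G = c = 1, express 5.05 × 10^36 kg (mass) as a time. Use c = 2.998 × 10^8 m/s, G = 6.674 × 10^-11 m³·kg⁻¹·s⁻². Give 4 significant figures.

12.51 s

Mass → time via G/c³.
5.05 × 10^36 kg × (G/c³) = 12.51 s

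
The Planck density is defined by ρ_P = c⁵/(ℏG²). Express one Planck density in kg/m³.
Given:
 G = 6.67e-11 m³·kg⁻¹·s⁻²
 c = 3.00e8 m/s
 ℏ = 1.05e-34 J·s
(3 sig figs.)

ρ_P = c⁵/(ℏG²)
  = 2.43e42 / 4.67e-55
  = 5.20e96 kg/m³

5.20e96 kg/m³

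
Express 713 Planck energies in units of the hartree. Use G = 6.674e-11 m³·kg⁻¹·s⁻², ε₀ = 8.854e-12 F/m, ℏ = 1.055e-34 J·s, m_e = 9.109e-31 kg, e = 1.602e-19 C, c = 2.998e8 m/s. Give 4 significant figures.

3.204e29

Planck energy: E_P = √(ℏc⁵/G) = 1.957e9 J
hartree: E_h = m_e e⁴/(4πε₀ℏ)² = 4.354e-18 J
713 × 1.957e9 / 4.354e-18 = 3.204e29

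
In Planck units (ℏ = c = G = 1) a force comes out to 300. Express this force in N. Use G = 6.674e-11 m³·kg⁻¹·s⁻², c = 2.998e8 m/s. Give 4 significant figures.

One Planck force: F_P = c⁴/G = 1.210e44 N.
300 × 1.210e44 N = 3.631e46 N

3.631e46 N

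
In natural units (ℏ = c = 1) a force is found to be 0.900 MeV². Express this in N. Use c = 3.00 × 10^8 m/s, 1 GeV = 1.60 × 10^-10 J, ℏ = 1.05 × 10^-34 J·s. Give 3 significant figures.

Force is [E]/[L] = [E]²/(ℏc); restore (ℏc)⁻¹.
1 GeV² → 1/(ℏc) × (1 GeV in J)² = 8.13 × 10^5 N.
Convert the energy scale: 0.900 MeV² = 9.00 × 10^-7 GeV².
Result: 9.00 × 10^-7 × 8.13 × 10^5 = 0.731 N.

0.731 N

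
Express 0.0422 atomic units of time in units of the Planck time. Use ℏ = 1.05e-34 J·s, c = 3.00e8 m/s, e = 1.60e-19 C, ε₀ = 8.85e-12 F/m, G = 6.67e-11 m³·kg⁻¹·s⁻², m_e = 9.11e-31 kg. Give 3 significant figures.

1.89e25

atomic unit of time: τ_au = (4πε₀)²ℏ³/(m_e e⁴) = 2.40e-17 s
Planck time: t_P = √(ℏG/c⁵) = 5.37e-44 s
0.0422 × 2.40e-17 / 5.37e-44 = 1.89e25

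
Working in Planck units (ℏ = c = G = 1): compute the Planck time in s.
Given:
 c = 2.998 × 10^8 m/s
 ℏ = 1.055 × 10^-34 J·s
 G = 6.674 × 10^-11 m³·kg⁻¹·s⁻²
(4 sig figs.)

Dimensional analysis gives t_P = √(ℏG/c⁵).
  = √(2.907 × 10^-87)
  = 5.392 × 10^-44 s

5.392 × 10^-44 s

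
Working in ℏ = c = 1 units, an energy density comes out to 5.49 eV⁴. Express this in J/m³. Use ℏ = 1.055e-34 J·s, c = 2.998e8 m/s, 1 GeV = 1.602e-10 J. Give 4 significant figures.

[E]/[L]³ = [E]⁴/(ℏc)³; restore (ℏc)⁻³.
1 GeV⁴ → 1/(ℏc)³ × (1 GeV in J)⁴ = 2.082e37 J/m³.
Convert the energy scale: 5.49 eV⁴ = 5.49e-36 GeV⁴.
Result: 5.49e-36 × 2.082e37 = 114.3 J/m³.

114.3 J/m³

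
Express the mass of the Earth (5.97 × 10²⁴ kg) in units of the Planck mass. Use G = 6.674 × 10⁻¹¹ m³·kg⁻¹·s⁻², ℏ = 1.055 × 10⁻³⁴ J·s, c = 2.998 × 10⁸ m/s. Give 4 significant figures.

Planck mass: m_P = √(ℏc/G) = 2.177 × 10⁻⁸ kg.
5.97 × 10²⁴ / 2.177 × 10⁻⁸ = 2.742 × 10³²

2.742 × 10³²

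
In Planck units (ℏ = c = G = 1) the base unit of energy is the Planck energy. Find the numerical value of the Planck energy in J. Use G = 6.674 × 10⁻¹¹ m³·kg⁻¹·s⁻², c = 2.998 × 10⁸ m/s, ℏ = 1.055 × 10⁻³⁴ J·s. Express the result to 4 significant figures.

E_P = √(ℏc⁵/G)
  = √(3.828 × 10¹⁸)
  = 1.957 × 10⁹ J

1.957 × 10⁹ J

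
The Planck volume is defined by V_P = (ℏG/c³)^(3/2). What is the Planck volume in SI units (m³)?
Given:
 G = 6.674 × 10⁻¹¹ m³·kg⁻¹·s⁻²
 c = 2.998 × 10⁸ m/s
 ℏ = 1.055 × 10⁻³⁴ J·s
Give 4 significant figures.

V_P = (ℏG/c³)^(3/2)
  = √(1.784 × 10⁻²⁰⁹)
  = 4.224 × 10⁻¹⁰⁵ m³

4.224 × 10⁻¹⁰⁵ m³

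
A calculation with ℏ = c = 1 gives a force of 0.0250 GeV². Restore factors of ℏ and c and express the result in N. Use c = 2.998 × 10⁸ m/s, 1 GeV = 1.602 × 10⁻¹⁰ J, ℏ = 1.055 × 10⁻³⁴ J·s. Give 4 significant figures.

2.029 × 10⁴ N

Force is [E]/[L] = [E]²/(ℏc); restore (ℏc)⁻¹.
1 GeV² → 1/(ℏc) × (1 GeV in J)² = 8.114 × 10⁵ N.
Result: 0.0250 × 8.114 × 10⁵ = 2.029 × 10⁴ N.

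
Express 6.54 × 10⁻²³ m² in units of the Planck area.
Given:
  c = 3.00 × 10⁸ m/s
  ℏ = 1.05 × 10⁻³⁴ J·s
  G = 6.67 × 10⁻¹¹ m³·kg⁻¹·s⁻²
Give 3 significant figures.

2.52 × 10⁴⁷

Planck area: A_P = ℏG/c³ = 2.59 × 10⁻⁷⁰ m².
6.54 × 10⁻²³ / 2.59 × 10⁻⁷⁰ = 2.52 × 10⁴⁷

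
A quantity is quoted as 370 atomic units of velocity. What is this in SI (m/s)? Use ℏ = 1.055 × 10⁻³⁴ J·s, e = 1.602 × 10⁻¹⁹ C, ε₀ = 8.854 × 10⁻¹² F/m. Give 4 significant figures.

8.090 × 10⁸ m/s

One atomic unit of velocity: v_au = e²/(4πε₀ℏ) = 2.186 × 10⁶ m/s.
370 × 2.186 × 10⁶ m/s = 8.090 × 10⁸ m/s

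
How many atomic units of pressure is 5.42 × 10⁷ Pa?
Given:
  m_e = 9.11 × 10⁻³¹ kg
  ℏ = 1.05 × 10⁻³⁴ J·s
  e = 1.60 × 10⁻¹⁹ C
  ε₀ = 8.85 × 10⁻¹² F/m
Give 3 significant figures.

1.80 × 10⁻⁶

atomic unit of pressure: P_au = E_h/a₀³ = m_e⁴e¹⁰/((4πε₀)⁵ℏ⁸) = 3.01 × 10¹³ Pa.
5.42 × 10⁷ / 3.01 × 10¹³ = 1.80 × 10⁻⁶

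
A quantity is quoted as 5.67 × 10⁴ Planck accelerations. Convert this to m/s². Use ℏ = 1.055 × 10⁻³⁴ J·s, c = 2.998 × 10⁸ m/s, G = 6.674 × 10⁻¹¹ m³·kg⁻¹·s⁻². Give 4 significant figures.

3.153 × 10⁵⁶ m/s²

One Planck acceleration: a_P = √(c⁷/(ℏG)) = 5.560 × 10⁵¹ m/s².
5.67 × 10⁴ × 5.560 × 10⁵¹ m/s² = 3.153 × 10⁵⁶ m/s²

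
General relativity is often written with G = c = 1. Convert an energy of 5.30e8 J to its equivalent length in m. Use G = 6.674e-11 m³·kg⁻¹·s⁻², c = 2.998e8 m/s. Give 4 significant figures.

Energy → length via G/c⁴.
5.30e8 J × (G/c⁴) = 4.379e-36 m

4.379e-36 m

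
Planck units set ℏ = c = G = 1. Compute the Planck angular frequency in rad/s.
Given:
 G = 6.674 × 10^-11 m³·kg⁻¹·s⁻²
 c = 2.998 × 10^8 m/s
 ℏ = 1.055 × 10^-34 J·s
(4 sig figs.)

Dimensional analysis gives ω_P = √(c⁵/(ℏG)).
  = √(3.440 × 10^86)
  = 1.855 × 10^43 rad/s

1.855 × 10^43 rad/s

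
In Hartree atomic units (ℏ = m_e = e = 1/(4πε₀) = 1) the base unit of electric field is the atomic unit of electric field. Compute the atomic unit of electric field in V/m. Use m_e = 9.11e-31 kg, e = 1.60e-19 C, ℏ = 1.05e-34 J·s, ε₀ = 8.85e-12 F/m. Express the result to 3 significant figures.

5.20e11 V/m

E_au = E_h/(e a₀) = m_e²e⁵/((4πε₀)³ℏ⁴)
E_h = 4.38e-18 J
a₀ = 5.26e-11 m
E_h/(e·a₀) = 5.20e11 V/m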